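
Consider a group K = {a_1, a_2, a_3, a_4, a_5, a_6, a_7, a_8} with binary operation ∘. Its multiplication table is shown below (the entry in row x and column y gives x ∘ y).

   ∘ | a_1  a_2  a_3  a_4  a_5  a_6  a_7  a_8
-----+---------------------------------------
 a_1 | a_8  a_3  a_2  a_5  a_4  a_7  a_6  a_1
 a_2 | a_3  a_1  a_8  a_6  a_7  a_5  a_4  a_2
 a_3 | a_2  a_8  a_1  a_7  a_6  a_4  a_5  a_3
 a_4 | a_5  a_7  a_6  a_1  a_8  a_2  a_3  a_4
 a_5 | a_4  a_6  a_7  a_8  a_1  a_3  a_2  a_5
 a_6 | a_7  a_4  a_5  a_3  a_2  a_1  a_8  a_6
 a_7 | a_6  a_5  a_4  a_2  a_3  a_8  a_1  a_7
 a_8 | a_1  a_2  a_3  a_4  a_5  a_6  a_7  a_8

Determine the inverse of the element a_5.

First locate the identity: row a_8 matches the header, so a_8 is the identity.
Scan row a_5 for a_8: a_5 ∘ a_4 = a_8. Hence a_5^(-1) = a_4.

a_4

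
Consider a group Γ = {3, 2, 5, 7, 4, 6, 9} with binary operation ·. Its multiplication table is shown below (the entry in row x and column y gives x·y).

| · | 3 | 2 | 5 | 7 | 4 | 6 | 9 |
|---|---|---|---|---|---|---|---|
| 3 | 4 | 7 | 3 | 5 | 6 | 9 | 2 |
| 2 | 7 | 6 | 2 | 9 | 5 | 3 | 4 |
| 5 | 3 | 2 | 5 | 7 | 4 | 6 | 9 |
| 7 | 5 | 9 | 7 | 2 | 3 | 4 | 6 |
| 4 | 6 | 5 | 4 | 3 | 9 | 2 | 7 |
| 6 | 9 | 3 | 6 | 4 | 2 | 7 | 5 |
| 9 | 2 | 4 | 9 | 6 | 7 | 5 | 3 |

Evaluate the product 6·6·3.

5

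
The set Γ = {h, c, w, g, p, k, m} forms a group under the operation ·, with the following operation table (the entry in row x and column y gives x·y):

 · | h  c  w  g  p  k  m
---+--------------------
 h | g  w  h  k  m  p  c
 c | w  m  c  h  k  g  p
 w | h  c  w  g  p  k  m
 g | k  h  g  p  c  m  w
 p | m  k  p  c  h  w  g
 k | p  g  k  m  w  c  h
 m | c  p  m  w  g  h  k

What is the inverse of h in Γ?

c

First locate the identity: row w matches the header, so w is the identity.
Scan row h for w: h·c = w. Hence h^(-1) = c.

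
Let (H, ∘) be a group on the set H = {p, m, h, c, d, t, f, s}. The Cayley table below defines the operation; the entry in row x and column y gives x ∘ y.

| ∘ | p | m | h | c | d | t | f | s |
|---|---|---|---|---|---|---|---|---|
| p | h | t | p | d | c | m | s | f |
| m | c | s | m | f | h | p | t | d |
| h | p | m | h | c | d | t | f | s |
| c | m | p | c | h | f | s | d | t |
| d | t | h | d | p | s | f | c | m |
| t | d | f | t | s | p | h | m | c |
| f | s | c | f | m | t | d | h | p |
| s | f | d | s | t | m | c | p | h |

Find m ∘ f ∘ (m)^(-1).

The identity is h. In row m, the entry h sits in column d, so m^(-1) = d.
m ∘ f = t
t ∘ d = p

p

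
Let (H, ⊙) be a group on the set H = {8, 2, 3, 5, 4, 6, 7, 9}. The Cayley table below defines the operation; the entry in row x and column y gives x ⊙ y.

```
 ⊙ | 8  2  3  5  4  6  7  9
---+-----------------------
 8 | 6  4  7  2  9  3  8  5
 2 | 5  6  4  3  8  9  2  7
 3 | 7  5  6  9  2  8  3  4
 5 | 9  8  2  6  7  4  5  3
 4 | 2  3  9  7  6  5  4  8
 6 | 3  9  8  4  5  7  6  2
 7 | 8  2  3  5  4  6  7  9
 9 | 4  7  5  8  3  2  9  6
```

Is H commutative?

9 ⊙ 8 = 4 but 8 ⊙ 9 = 5.
Since 9 and 8 do not commute, H is not abelian.

No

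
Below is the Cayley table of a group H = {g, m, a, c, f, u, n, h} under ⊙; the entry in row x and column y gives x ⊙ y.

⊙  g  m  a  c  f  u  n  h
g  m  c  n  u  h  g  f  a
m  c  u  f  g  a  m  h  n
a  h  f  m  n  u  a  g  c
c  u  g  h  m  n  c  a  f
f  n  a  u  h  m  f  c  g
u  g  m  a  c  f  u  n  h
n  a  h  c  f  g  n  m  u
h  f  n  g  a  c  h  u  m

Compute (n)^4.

u

n^1 = n
n^2 = n ⊙ n = m
n^3 = m ⊙ n = h
n^4 = h ⊙ n = u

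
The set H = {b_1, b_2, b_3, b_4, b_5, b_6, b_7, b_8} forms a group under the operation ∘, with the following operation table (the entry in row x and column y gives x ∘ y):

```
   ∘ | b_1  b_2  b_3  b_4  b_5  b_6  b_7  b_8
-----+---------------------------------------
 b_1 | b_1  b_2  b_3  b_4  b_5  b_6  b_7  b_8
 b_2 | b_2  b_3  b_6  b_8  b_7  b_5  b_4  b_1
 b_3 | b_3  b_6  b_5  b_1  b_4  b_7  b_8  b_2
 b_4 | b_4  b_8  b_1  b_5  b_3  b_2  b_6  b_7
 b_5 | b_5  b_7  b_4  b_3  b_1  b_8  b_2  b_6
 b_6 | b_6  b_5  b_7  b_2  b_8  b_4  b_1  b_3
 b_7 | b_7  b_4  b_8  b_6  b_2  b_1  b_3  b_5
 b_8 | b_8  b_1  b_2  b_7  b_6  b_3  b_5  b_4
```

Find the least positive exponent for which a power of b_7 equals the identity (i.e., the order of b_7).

The identity element is b_1 (its row matches the header).
b_7^1 = b_7
b_7^2 = b_7 ∘ b_7 = b_3
b_7^3 = b_3 ∘ b_7 = b_8
b_7^4 = b_8 ∘ b_7 = b_5
b_7^5 = b_5 ∘ b_7 = b_2
b_7^6 = b_2 ∘ b_7 = b_4
b_7^7 = b_4 ∘ b_7 = b_6
b_7^8 = b_6 ∘ b_7 = b_1
The first power of b_7 equal to the identity is b_7^8, so ord(b_7) = 8.

8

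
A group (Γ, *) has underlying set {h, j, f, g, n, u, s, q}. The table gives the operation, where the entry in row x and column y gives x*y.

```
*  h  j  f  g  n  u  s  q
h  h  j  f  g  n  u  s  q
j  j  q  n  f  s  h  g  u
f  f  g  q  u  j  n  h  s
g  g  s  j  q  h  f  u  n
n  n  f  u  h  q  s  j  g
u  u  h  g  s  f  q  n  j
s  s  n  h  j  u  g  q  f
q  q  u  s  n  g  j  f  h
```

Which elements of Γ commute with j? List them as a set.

{h, j, q, u}

Compare row j with column j entry by entry.
q*j = u = j*q, so q commutes with j.
g*j = s but j*g = f, so g does not.
Collecting the elements that commute with j: C(j) = {h, j, q, u}.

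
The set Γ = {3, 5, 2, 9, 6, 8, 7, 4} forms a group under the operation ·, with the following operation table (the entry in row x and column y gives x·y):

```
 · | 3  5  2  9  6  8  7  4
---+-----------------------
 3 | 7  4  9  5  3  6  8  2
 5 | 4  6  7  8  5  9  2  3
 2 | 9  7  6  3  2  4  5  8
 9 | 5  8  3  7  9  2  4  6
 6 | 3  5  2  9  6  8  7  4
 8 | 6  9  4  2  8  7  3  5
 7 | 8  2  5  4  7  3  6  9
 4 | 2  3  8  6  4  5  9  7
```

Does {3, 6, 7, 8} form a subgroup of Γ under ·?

Yes

{3, 6, 7, 8} contains the identity 6.
Checking products: every product of two elements of {3, 6, 7, 8} (read from the table) lies in {3, 6, 7, 8}, so the set is closed.
In a finite group, a nonempty closed subset is a subgroup. So {3, 6, 7, 8} ≤ Γ.
(Structurally, Γ here is isomorphic to Z_2 x Z_4.)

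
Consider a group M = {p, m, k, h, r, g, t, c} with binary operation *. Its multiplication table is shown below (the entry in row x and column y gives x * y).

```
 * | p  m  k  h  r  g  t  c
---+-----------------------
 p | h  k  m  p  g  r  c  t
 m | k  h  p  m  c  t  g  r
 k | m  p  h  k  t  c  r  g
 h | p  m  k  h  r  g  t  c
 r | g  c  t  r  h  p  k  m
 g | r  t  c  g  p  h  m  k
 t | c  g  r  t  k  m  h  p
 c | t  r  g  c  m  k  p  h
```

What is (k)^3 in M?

k^1 = k
k^2 = k * k = h
k^3 = h * k = k

k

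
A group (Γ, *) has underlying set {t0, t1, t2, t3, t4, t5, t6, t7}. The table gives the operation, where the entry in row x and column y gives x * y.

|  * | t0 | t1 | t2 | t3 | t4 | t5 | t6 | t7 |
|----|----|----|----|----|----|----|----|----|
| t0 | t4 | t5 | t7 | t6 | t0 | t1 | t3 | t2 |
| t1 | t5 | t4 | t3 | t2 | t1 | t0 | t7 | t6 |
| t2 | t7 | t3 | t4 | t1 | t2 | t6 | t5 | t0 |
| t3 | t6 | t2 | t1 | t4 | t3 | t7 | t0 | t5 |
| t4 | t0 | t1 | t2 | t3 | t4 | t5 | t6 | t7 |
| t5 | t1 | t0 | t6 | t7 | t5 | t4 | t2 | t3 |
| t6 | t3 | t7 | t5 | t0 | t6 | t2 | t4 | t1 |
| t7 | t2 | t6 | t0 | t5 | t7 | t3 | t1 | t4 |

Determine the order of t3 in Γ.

2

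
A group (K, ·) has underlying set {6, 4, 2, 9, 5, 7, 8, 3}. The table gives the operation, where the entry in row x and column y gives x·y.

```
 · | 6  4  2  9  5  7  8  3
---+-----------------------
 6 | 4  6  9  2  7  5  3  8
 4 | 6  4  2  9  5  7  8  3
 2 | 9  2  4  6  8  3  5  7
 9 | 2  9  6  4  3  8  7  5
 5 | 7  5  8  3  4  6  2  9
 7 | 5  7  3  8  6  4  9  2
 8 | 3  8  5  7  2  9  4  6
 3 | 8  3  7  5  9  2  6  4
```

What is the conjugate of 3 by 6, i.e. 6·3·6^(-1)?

3

The identity is 4. In row 6, the entry 4 sits in column 6, so 6^(-1) = 6.
6·3 = 8
8·6 = 3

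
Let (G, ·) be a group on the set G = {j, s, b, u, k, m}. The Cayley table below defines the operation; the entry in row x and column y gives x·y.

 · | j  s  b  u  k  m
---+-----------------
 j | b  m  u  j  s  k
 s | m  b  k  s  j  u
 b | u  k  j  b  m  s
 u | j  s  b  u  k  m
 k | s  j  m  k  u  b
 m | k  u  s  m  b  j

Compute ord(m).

6

The identity element is u (its row matches the header).
m^1 = m
m^2 = m·m = j
m^3 = j·m = k
m^4 = k·m = b
m^5 = b·m = s
m^6 = s·m = u
The first power of m equal to the identity is m^6, so ord(m) = 6.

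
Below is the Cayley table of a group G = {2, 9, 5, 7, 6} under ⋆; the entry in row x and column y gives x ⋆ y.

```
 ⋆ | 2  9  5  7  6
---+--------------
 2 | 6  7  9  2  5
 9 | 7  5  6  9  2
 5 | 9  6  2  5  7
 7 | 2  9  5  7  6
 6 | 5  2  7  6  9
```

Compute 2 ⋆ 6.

5

Read row 2, column 6: 2 ⋆ 6 = 5.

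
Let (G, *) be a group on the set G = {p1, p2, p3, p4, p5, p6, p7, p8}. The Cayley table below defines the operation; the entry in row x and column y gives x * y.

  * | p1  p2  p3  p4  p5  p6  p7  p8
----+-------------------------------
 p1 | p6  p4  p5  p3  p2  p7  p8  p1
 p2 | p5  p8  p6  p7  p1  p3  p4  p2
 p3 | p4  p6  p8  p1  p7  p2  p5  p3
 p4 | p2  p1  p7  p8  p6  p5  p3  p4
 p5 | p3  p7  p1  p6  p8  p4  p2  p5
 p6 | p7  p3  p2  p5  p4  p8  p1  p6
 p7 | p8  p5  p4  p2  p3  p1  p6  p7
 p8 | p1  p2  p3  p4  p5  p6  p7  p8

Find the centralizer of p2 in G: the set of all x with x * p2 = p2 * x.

{p2, p3, p6, p8}

Compare row p2 with column p2 entry by entry.
p3 * p2 = p6 = p2 * p3, so p3 commutes with p2.
p7 * p2 = p5 but p2 * p7 = p4, so p7 does not.
Collecting the elements that commute with p2: C(p2) = {p2, p3, p6, p8}.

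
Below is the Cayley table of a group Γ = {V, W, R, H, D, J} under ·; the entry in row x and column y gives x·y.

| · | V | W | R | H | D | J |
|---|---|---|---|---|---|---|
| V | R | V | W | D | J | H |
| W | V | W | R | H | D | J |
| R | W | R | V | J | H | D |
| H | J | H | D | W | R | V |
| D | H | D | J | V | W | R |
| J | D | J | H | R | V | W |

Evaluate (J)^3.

J^1 = J
J^2 = J·J = W
J^3 = W·J = J

J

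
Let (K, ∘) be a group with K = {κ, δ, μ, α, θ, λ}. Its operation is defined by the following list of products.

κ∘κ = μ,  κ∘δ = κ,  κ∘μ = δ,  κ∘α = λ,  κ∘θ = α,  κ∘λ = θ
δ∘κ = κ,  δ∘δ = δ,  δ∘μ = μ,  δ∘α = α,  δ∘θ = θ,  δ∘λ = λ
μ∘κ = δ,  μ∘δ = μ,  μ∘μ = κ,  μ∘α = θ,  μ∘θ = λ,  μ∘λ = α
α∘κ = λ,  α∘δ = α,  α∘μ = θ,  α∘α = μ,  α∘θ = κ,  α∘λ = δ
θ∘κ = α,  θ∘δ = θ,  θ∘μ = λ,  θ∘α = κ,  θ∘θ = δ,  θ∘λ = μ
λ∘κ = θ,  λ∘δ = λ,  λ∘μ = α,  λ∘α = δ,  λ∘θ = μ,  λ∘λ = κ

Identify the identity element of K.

The identity e satisfies e ∘ x = x for all x, so its row in the table reproduces the column headers.
Row δ reads: κ, δ, μ, α, θ, λ — exactly the header order. So δ is the identity.

δ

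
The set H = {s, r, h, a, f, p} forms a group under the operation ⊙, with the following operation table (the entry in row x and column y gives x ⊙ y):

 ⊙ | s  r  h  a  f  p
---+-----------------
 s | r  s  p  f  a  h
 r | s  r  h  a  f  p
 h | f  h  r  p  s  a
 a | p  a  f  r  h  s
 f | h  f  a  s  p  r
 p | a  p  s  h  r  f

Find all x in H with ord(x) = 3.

Identity is r. Compute the order of each non-identity element by repeated multiplication:
  s: s → r  (order 2)
  h: h → r  (order 2)
  a: a → r  (order 2)
  f: f → p → r  (order 3)
  p: p → f → r  (order 3)
Elements of order 3: {f, p}.

{f, p}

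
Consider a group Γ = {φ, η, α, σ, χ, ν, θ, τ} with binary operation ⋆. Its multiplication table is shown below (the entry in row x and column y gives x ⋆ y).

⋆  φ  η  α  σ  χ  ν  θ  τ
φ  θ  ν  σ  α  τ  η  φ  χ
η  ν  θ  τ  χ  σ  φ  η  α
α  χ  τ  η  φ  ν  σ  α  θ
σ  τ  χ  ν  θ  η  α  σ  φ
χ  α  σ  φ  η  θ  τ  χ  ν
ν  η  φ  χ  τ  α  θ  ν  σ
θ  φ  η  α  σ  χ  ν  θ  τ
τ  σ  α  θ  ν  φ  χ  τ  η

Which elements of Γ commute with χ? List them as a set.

{η, θ, σ, χ}

Compare row χ with column χ entry by entry.
σ ⋆ χ = η = χ ⋆ σ, so σ commutes with χ.
τ ⋆ χ = φ but χ ⋆ τ = ν, so τ does not.
Collecting the elements that commute with χ: C(χ) = {η, θ, σ, χ}.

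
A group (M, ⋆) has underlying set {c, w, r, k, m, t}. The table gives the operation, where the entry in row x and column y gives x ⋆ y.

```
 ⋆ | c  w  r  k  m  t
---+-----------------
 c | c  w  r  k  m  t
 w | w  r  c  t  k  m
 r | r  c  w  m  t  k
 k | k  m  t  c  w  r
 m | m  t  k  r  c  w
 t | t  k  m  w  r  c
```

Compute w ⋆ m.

k

Read row w, column m: w ⋆ m = k.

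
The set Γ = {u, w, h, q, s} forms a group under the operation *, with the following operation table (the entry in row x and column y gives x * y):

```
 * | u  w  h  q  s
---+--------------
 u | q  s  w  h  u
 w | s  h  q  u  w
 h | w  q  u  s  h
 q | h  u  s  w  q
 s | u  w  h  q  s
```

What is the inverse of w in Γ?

First locate the identity: row s matches the header, so s is the identity.
Scan row w for s: w * u = s. Hence w^(-1) = u.

u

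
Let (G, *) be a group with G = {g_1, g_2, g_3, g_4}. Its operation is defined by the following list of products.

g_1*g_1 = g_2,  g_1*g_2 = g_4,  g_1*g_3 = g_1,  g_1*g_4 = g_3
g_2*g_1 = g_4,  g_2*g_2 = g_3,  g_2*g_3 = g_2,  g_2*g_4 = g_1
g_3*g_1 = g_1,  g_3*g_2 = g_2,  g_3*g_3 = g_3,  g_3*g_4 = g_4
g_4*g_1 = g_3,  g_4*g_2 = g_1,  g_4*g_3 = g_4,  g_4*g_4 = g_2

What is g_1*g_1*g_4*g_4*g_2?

g_1*g_1 = g_2
g_2*g_4 = g_1
g_1*g_4 = g_3
g_3*g_2 = g_2

g_2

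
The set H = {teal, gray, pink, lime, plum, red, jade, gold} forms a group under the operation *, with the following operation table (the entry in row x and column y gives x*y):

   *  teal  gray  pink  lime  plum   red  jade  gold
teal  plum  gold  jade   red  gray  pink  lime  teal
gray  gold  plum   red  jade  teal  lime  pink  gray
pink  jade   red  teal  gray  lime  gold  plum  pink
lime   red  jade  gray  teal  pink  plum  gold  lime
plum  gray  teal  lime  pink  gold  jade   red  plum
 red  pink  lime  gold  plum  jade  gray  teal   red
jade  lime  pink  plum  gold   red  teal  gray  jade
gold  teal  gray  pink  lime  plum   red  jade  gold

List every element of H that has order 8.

{jade, lime, pink, red}

Identity is gold. Compute the order of each non-identity element by repeated multiplication:
  teal: teal → plum → gray → gold  (order 4)
  gray: gray → plum → teal → gold  (order 4)
  pink: pink → teal → jade → plum → lime → gray → red → gold  (order 8)
  lime: lime → teal → red → plum → pink → gray → jade → gold  (order 8)
  plum: plum → gold  (order 2)
  red: red → gray → lime → plum → jade → teal → pink → gold  (order 8)
  jade: jade → gray → pink → plum → red → teal → lime → gold  (order 8)
Elements of order 8: {jade, lime, pink, red}.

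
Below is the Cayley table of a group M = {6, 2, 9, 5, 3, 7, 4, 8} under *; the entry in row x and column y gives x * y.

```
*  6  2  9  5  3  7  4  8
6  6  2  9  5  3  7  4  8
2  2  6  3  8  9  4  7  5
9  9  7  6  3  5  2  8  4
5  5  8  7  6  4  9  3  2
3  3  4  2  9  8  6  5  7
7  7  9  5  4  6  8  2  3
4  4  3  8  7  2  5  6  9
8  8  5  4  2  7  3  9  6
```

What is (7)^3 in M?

7^1 = 7
7^2 = 7 * 7 = 8
7^3 = 8 * 7 = 3
(Structurally, M here is isomorphic to the dihedral group D_4.)

3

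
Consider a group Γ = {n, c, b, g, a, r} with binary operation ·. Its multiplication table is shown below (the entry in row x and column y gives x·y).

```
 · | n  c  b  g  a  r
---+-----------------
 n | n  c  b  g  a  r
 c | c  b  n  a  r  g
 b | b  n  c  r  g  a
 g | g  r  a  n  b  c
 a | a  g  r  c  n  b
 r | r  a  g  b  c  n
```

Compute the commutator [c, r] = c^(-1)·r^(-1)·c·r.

Identity is n; from the table c^(-1) = b and r^(-1) = r.
b·r = a
a·c = g
g·r = c

c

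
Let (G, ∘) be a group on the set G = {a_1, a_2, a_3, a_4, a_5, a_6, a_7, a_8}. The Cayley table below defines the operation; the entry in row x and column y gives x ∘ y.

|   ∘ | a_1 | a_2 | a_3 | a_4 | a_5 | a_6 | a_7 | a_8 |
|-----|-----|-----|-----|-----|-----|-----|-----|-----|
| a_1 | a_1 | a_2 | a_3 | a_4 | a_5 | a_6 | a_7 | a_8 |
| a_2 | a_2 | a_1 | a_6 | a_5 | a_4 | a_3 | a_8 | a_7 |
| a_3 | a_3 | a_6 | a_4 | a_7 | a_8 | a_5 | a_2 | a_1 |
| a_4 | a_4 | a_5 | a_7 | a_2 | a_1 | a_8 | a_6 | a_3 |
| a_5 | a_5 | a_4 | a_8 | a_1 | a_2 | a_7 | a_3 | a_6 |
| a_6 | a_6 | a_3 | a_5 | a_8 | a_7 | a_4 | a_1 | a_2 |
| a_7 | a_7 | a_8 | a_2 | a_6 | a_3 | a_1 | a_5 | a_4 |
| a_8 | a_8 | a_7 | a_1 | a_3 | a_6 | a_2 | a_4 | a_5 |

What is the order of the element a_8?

8

The identity element is a_1 (its row matches the header).
a_8^1 = a_8
a_8^2 = a_8 ∘ a_8 = a_5
a_8^3 = a_5 ∘ a_8 = a_6
a_8^4 = a_6 ∘ a_8 = a_2
a_8^5 = a_2 ∘ a_8 = a_7
a_8^6 = a_7 ∘ a_8 = a_4
a_8^7 = a_4 ∘ a_8 = a_3
a_8^8 = a_3 ∘ a_8 = a_1
The first power of a_8 equal to the identity is a_8^8, so ord(a_8) = 8.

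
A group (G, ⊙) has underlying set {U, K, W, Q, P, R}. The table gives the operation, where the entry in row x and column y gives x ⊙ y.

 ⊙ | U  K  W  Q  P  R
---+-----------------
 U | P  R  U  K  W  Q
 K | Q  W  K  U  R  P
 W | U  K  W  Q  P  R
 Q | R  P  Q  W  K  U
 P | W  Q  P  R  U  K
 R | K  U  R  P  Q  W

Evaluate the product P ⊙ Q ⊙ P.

Q

P ⊙ Q = R
R ⊙ P = Q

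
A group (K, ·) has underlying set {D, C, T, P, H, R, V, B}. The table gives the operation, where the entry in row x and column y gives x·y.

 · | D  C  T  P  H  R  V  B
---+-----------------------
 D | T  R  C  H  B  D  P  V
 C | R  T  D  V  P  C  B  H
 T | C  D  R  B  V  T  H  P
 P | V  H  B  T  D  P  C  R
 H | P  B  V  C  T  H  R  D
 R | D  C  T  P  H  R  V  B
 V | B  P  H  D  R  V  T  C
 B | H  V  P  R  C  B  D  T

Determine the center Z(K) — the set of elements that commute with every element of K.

{R, T}

An element z is central iff its row equals its column in the table.
For H: H·P = C ≠ D = P·H, so H ∉ Z.
Checking each element this way leaves Z(K) = {R, T}.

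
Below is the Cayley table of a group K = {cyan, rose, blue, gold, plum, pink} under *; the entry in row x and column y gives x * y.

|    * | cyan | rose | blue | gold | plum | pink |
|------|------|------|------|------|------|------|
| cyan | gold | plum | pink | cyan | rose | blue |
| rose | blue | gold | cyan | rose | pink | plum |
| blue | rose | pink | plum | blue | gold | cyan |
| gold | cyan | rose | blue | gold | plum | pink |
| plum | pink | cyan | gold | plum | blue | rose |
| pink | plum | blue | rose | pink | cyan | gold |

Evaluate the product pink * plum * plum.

pink * plum = cyan
cyan * plum = rose

rose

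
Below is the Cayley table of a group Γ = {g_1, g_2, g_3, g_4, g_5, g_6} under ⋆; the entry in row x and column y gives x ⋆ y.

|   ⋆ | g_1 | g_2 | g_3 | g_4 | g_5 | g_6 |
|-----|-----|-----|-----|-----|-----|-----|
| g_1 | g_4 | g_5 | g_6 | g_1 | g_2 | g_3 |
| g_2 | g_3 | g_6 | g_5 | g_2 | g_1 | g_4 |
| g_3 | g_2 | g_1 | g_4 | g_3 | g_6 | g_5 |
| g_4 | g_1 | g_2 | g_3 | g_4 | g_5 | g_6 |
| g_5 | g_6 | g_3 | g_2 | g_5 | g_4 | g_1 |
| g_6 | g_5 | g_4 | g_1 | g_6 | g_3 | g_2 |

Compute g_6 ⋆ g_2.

Read row g_6, column g_2: g_6 ⋆ g_2 = g_4.

g_4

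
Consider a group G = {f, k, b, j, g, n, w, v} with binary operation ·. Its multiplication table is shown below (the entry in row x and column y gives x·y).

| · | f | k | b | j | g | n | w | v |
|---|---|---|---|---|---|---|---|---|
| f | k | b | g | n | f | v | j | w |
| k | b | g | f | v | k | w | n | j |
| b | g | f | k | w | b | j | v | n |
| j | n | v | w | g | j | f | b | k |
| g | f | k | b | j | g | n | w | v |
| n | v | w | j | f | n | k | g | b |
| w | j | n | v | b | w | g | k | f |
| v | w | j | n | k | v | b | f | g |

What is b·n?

Read row b, column n: b·n = j.
(Structurally, G here is isomorphic to Z_2 x Z_4.)

j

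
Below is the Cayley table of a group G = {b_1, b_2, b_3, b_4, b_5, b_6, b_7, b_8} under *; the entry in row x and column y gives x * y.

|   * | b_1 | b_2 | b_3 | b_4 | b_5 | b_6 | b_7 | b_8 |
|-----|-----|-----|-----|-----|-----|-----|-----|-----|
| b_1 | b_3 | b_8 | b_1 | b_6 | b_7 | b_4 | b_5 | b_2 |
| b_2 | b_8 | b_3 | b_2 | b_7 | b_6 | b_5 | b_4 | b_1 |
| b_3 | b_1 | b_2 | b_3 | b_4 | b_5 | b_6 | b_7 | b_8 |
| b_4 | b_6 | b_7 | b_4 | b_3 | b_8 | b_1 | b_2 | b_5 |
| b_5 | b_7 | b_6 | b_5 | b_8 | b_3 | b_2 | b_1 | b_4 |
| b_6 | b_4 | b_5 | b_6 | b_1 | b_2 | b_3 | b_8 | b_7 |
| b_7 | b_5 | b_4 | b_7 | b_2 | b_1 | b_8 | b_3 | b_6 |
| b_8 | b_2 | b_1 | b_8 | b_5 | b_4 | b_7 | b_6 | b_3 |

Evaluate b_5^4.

b_5^1 = b_5
b_5^2 = b_5 * b_5 = b_3
b_5^3 = b_3 * b_5 = b_5
b_5^4 = b_5 * b_5 = b_3

b_3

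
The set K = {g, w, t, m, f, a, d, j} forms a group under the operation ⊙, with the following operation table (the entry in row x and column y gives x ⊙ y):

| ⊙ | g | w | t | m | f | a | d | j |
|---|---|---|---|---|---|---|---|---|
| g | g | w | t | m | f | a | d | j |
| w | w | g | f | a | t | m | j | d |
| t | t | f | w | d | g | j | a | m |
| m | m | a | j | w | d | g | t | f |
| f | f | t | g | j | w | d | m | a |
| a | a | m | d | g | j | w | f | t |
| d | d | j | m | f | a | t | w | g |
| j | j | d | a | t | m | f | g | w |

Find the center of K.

{g, w}

An element z is central iff its row equals its column in the table.
For m: m ⊙ j = f ≠ t = j ⊙ m, so m ∉ Z.
Checking each element this way leaves Z(K) = {g, w}.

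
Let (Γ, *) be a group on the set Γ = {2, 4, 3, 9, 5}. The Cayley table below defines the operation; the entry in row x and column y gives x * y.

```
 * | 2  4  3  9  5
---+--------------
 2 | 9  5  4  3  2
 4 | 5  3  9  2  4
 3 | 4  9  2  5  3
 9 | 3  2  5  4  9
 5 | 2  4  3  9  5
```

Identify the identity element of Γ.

The identity e satisfies e * x = x for all x, so its row in the table reproduces the column headers.
Row 5 reads: 2, 4, 3, 9, 5 — exactly the header order. So 5 is the identity.

5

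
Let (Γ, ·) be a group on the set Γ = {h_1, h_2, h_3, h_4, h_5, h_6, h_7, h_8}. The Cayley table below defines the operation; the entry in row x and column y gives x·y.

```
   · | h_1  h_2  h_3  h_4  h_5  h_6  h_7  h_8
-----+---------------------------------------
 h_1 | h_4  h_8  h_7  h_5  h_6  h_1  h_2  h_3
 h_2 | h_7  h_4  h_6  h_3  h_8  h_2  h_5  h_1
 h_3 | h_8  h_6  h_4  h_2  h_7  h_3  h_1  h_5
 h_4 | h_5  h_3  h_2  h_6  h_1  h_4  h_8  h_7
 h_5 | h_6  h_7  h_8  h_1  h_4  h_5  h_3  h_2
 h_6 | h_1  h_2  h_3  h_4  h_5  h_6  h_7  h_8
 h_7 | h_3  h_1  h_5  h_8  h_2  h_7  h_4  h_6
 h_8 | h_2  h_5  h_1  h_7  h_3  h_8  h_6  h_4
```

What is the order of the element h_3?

4

The identity element is h_6 (its row matches the header).
h_3^1 = h_3
h_3^2 = h_3·h_3 = h_4
h_3^3 = h_4·h_3 = h_2
h_3^4 = h_2·h_3 = h_6
The first power of h_3 equal to the identity is h_3^4, so ord(h_3) = 4.
(Structurally, Γ here is isomorphic to the quaternion group Q_8.)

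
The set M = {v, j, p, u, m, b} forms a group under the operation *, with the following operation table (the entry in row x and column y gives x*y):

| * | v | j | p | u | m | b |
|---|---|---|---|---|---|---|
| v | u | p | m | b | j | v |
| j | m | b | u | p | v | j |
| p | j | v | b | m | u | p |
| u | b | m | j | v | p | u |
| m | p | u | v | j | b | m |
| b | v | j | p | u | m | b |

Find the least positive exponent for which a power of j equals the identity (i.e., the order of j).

2

The identity element is b (its row matches the header).
j^1 = j
j^2 = j*j = b
The first power of j equal to the identity is j^2, so ord(j) = 2.
(Structurally, M here is isomorphic to the symmetric group S_3.)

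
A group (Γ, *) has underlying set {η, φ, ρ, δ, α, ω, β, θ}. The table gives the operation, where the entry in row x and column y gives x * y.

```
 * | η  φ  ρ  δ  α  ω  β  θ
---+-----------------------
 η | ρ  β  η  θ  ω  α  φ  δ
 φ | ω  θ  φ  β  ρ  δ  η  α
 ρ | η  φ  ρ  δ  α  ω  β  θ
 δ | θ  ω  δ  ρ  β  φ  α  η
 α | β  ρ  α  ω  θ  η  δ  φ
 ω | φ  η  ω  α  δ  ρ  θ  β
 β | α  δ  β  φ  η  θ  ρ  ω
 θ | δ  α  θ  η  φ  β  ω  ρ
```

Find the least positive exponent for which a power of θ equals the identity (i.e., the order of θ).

2

The identity element is ρ (its row matches the header).
θ^1 = θ
θ^2 = θ * θ = ρ
The first power of θ equal to the identity is θ^2, so ord(θ) = 2.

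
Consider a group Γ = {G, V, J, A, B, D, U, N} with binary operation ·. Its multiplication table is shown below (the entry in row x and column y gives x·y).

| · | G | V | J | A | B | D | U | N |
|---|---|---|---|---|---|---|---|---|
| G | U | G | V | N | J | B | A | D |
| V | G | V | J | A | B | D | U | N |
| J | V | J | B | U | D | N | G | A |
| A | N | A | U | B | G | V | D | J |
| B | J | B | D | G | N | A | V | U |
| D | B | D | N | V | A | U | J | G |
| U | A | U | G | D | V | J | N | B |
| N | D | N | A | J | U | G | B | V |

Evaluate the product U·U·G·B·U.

U·U = N
N·G = D
D·B = A
A·U = D

D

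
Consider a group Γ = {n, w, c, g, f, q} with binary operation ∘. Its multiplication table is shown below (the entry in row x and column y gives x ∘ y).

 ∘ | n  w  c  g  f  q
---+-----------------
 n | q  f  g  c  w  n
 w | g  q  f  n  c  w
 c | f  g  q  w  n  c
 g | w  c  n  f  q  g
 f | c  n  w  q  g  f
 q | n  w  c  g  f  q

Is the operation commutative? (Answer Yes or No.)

g ∘ n = w but n ∘ g = c.
Since g and n do not commute, Γ is not abelian.

No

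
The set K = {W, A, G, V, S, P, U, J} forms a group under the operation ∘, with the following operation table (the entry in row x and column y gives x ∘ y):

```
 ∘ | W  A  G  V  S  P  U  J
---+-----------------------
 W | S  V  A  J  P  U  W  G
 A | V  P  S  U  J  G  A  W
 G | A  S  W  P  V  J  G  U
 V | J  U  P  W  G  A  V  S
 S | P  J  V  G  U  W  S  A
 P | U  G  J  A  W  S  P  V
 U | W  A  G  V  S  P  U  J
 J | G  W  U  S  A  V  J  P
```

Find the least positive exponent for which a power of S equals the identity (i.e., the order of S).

2

The identity element is U (its row matches the header).
S^1 = S
S^2 = S ∘ S = U
The first power of S equal to the identity is S^2, so ord(S) = 2.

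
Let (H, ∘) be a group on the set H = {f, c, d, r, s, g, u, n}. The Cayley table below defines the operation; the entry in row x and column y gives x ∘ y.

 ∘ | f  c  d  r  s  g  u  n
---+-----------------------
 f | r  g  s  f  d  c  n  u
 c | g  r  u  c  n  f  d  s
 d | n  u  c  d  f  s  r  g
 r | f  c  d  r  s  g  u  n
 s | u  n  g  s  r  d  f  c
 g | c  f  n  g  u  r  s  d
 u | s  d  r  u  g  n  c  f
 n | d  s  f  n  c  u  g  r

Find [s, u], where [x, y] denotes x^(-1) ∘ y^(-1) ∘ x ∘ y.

c

Identity is r; from the table s^(-1) = s and u^(-1) = d.
s ∘ d = g
g ∘ s = u
u ∘ u = c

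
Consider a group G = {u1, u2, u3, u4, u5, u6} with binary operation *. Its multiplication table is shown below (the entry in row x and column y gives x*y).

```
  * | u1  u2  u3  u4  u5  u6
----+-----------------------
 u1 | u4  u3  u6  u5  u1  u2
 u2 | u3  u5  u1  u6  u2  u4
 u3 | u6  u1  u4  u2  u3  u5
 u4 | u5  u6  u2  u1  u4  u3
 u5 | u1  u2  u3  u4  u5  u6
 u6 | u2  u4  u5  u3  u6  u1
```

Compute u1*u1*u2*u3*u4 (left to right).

u1*u1 = u4
u4*u2 = u6
u6*u3 = u5
u5*u4 = u4

u4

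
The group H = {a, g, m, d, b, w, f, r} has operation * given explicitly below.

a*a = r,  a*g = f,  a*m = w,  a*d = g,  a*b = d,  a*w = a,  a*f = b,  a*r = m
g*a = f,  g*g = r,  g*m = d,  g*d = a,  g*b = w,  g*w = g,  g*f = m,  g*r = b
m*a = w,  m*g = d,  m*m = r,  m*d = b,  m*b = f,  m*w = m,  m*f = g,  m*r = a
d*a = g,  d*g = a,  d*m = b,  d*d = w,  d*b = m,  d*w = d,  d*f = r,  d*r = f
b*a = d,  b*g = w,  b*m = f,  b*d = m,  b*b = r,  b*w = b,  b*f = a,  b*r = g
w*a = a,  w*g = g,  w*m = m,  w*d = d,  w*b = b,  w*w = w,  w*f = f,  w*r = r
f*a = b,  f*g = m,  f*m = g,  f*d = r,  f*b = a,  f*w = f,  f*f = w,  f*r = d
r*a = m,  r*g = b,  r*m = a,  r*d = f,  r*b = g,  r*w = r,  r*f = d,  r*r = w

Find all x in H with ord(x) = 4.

Identity is w. Compute the order of each non-identity element by repeated multiplication:
  a: a → r → m → w  (order 4)
  g: g → r → b → w  (order 4)
  m: m → r → a → w  (order 4)
  d: d → w  (order 2)
  b: b → r → g → w  (order 4)
  f: f → w  (order 2)
  r: r → w  (order 2)
Elements of order 4: {a, b, g, m}.

{a, b, g, m}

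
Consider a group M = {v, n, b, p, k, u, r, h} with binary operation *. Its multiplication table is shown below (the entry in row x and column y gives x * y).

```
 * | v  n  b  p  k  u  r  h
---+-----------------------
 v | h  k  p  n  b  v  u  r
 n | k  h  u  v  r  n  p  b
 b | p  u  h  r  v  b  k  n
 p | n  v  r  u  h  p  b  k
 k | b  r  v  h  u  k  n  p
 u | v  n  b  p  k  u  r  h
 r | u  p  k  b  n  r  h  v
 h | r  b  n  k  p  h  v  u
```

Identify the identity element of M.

The identity e satisfies e * x = x for all x, so its row in the table reproduces the column headers.
Row u reads: v, n, b, p, k, u, r, h — exactly the header order. So u is the identity.

u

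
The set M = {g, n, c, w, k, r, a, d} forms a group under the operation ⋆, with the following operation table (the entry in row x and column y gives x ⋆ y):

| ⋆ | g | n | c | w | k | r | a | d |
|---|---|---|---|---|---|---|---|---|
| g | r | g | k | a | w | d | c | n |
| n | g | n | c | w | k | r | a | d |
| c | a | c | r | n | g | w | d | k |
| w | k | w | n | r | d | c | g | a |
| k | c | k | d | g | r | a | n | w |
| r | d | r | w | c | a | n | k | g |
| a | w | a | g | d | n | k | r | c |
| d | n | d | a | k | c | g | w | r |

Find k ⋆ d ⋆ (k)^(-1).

g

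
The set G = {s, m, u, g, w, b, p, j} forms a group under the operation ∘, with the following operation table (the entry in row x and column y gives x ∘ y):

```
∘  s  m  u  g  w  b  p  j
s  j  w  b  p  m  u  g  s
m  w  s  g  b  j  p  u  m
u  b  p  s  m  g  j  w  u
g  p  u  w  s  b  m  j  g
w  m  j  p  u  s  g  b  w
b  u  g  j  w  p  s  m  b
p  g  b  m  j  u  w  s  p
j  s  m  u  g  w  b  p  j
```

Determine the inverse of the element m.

First locate the identity: row j matches the header, so j is the identity.
Scan row m for j: m ∘ w = j. Hence m^(-1) = w.

w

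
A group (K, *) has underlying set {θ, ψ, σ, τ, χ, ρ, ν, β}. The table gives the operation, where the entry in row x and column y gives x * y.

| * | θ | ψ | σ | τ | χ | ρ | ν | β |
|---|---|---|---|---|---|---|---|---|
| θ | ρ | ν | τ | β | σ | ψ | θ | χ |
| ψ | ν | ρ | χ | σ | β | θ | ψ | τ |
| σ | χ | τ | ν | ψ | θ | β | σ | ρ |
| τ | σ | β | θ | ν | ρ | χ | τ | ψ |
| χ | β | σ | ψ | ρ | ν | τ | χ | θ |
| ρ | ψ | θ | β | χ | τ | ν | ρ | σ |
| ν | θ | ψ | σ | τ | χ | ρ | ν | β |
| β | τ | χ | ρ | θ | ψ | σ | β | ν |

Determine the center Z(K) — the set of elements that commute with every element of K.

{ν, ρ}

An element z is central iff its row equals its column in the table.
For σ: σ * ψ = τ ≠ χ = ψ * σ, so σ ∉ Z.
Checking each element this way leaves Z(K) = {ν, ρ}.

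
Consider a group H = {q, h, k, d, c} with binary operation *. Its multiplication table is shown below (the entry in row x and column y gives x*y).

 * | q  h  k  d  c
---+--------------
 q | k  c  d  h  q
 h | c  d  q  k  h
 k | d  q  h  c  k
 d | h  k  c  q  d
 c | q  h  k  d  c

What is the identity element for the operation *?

c

The identity e satisfies e*x = x for all x, so its row in the table reproduces the column headers.
Row c reads: q, h, k, d, c — exactly the header order. So c is the identity.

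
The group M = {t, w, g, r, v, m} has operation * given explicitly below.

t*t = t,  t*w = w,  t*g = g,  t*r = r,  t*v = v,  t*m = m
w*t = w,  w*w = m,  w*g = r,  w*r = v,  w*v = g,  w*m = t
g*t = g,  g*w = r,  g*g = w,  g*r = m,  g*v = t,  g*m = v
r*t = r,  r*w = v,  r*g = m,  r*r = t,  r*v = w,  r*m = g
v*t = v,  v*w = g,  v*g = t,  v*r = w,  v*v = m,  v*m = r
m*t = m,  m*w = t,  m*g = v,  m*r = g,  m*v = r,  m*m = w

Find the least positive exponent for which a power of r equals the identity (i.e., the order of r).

2

The identity element is t (its row matches the header).
r^1 = r
r^2 = r * r = t
The first power of r equal to the identity is r^2, so ord(r) = 2.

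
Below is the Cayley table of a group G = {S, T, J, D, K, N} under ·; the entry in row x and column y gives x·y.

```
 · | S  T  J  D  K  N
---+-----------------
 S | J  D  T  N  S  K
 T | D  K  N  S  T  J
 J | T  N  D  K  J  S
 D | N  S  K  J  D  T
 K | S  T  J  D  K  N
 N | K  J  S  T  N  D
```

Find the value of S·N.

Read row S, column N: S·N = K.

K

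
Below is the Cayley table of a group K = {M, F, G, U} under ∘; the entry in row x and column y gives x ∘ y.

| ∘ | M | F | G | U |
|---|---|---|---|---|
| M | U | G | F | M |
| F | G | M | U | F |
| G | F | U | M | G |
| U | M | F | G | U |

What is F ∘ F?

M

Read row F, column F: F ∘ F = M.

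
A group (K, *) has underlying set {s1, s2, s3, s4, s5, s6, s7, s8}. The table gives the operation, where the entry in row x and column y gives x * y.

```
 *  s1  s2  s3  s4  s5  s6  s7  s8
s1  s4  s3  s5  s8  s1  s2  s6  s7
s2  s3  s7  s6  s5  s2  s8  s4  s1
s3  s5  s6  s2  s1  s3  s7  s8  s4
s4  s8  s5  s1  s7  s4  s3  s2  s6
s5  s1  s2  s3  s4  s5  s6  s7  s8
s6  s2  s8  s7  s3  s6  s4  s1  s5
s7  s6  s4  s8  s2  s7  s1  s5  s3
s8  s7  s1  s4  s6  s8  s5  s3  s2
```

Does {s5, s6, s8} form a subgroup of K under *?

No

s8 * s8 = s2, which is not in {s5, s6, s8}.
The subset is not closed under *, so it is not a subgroup.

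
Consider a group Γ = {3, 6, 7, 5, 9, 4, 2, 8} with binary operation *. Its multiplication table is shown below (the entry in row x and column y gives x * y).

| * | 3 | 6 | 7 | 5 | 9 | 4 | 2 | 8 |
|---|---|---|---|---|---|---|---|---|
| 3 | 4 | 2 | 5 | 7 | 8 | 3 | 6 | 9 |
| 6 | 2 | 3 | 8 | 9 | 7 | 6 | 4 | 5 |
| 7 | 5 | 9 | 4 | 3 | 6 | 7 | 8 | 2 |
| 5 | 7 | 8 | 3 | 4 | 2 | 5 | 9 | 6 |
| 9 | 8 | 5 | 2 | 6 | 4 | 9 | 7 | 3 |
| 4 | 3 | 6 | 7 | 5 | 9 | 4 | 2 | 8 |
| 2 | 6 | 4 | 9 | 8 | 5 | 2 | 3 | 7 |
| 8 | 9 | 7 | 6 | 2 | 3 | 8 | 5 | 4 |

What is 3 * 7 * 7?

3

3 * 7 = 5
5 * 7 = 3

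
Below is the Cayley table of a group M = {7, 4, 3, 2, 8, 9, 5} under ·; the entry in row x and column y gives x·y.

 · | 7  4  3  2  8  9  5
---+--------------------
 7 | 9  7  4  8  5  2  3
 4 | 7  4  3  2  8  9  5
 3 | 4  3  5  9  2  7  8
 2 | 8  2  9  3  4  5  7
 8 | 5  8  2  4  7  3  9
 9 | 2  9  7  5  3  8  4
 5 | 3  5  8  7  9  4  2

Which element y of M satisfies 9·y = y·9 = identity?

First locate the identity: row 4 matches the header, so 4 is the identity.
Scan row 9 for 4: 9·5 = 4. Hence 9^(-1) = 5.

5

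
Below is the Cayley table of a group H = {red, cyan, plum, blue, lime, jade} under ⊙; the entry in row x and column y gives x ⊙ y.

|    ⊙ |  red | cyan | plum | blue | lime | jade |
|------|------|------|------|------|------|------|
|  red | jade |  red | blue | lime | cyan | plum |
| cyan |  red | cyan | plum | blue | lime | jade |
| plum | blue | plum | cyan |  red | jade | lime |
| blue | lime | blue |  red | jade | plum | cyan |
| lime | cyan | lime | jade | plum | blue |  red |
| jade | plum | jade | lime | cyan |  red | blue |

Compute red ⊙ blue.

lime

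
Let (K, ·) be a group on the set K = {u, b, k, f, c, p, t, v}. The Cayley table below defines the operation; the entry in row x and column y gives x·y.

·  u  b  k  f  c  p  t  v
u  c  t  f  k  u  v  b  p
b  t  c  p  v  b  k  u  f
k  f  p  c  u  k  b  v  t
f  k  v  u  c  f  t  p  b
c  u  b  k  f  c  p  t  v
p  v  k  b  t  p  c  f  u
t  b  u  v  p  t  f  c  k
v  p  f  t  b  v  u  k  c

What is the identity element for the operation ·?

The identity e satisfies e·x = x for all x, so its row in the table reproduces the column headers.
Row c reads: u, b, k, f, c, p, t, v — exactly the header order. So c is the identity.

c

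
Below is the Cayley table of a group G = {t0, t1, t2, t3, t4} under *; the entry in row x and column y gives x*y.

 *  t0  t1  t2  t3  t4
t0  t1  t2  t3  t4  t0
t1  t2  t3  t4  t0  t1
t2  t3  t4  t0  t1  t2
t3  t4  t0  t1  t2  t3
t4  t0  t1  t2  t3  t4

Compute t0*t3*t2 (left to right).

t0*t3 = t4
t4*t2 = t2

t2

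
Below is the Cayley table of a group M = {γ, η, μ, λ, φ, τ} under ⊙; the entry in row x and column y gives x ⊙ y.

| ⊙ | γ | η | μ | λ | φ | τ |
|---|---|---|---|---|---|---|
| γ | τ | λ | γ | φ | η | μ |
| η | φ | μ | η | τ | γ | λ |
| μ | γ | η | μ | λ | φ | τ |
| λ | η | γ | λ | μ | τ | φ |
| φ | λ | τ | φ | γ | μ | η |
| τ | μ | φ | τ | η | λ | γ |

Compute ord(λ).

The identity element is μ (its row matches the header).
λ^1 = λ
λ^2 = λ ⊙ λ = μ
The first power of λ equal to the identity is λ^2, so ord(λ) = 2.

2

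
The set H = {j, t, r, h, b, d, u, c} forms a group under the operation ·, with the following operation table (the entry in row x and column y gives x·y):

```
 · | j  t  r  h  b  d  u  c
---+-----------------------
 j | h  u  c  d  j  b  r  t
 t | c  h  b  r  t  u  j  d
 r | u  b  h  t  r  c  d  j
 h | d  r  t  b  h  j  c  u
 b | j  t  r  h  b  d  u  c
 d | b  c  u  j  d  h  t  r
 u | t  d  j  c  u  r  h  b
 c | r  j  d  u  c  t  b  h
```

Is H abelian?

No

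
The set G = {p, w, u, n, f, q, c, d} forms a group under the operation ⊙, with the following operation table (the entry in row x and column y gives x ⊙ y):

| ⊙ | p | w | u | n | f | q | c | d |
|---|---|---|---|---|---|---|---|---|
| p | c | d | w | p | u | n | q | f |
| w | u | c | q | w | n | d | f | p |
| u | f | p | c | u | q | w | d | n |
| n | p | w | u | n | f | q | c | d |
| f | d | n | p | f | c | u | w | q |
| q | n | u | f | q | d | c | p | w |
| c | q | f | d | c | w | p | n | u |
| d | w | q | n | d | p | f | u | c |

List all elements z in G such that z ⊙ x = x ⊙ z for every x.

An element z is central iff its row equals its column in the table.
For p: p ⊙ w = d ≠ u = w ⊙ p, so p ∉ Z.
Checking each element this way leaves Z(G) = {c, n}.
(Structurally, G here is isomorphic to the quaternion group Q_8.)

{c, n}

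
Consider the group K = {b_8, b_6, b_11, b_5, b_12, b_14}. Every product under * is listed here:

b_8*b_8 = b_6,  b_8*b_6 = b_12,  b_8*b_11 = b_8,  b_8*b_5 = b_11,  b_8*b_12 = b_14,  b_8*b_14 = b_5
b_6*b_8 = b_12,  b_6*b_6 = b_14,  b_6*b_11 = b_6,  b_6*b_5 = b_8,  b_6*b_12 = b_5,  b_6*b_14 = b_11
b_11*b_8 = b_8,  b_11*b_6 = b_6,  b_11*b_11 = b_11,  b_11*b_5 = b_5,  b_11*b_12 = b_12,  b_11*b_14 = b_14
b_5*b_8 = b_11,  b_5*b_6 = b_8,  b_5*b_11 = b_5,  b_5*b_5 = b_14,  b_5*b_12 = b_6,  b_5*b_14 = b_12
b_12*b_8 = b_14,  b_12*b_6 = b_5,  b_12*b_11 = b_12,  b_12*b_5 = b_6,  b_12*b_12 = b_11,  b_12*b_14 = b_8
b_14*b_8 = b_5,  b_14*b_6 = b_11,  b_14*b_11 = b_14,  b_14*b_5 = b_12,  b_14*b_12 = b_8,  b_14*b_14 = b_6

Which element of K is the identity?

b_11

The identity e satisfies e * x = x for all x, so its row in the table reproduces the column headers.
Row b_11 reads: b_8, b_6, b_11, b_5, b_12, b_14 — exactly the header order. So b_11 is the identity.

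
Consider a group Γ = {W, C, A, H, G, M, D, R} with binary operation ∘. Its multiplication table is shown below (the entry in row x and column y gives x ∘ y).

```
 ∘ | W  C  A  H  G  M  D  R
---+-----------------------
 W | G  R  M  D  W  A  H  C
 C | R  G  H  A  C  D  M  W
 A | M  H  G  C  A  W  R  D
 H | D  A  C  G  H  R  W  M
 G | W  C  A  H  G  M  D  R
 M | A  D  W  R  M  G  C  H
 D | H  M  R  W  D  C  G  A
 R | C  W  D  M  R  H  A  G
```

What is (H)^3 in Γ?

H^1 = H
H^2 = H ∘ H = G
H^3 = G ∘ H = H

H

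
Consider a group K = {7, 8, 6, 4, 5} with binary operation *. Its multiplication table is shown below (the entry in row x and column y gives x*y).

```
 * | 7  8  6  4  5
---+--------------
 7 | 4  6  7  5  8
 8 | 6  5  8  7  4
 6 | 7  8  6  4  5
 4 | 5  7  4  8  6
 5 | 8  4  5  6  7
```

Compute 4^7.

8

4^1 = 4
4^2 = 4*4 = 8
4^3 = 8*4 = 7
4^4 = 7*4 = 5
4^5 = 5*4 = 6
4^6 = 6*4 = 4
4^7 = 4*4 = 8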